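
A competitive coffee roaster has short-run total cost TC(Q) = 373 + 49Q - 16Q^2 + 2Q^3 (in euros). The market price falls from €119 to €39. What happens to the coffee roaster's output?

Output falls from 7 to 5

MC = 49 - 32Q + 6Q^2; the shutdown threshold is min AVC = €17 (at Q = 4).
At P = €119 ≥ min AVC, set P = MC on the rising branch: Q = 7.
At P = €39 ≥ min AVC, set P = MC: Q = 5. The firm stays open but cuts output.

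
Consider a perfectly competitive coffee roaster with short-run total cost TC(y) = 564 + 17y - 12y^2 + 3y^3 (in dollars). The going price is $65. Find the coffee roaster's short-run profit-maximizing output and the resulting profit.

AVC = 17 - 12y + 3y^2; min AVC = $5 at y = 2. Since P = $65 ≥ min AVC, the firm produces.
MC = 17 - 24y + 9y^2. Setting P = MC and taking the root on the rising branch gives y* = 4.
TR = 65·4 = 260. TC = 564 + 68 = 632. Profit = 260 − 632 = -$372.
Shutting down would mean losing the fixed cost of $564, so operating at a loss of $372 is better by $192.

Profit = -$372 at y = 4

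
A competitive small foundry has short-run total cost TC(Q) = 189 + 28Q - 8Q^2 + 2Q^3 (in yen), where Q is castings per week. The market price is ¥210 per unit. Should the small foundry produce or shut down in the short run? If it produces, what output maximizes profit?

Strip out fixed cost: VC = 28Q - 8Q^2 + 2Q^3. Then AVC = 28 - 8Q + 2Q^2 and MC = 28 - 16Q + 6Q^2.
AVC is minimized where dAVC/dQ = -8 + 4Q = 0, at Q = 2; min AVC = 28 - 8·2 + 2·2^2 = ¥20.
Since P = ¥210 ≥ min AVC = ¥20, price covers variable cost and the firm should produce.
P = MC gives -182 - 16Q + 6Q^2 = 0, with roots -13/3 and 7. Take the larger (rising MC): Q* = 7.
Check: AVC at Q = 7 is ¥70 ≤ P, so revenue covers variable cost.
Profit = P·Q − TC = 210·7 − 679 = ¥791.

Produce at Q = 7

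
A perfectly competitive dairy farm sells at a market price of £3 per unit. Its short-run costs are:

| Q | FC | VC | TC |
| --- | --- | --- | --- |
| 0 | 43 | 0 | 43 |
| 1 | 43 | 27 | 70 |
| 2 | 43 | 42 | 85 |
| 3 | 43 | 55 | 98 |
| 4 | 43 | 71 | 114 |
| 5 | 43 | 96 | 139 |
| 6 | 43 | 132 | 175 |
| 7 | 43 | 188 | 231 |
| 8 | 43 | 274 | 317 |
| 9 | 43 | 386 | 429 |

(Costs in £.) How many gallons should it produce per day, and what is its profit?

Profit at each row (π = 3Q − TC): Q=0: -43; Q=1: -67; Q=2: -79; Q=3: -89; Q=4: -102; Q=5: -124; Q=6: -157; Q=7: -210; Q=8: -293; Q=9: -402.
Profit is highest at Q = 0. Equivalently, the lowest AVC in the table is 71/4 ≈ £17.75 at Q = 4, and P = £3 falls below it — price never covers variable cost, so the firm shuts down and loses only its fixed cost.

Q = 0 (shut down); profit = -£43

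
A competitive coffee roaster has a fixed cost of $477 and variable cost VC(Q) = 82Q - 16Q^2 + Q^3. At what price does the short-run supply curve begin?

$18 per unit

The firm shuts down when price falls below the minimum of average variable cost. AVC = VC/Q = 82 - 16Q + Q^2.
dAVC/dQ = -16 + 2Q = 0 gives Q = 8. min AVC = 82 - 16·8 + 8^2 = 18.
So the shutdown price is $18.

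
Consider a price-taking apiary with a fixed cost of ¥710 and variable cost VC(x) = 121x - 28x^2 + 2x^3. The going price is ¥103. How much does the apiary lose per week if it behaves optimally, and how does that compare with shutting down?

AVC = 121 - 28x + 2x^2 has its minimum ¥23 at x = 7; price ¥103 clears that bar, so the firm operates.
MC = 121 - 56x + 6x^2. Setting P = MC and taking the root on the rising branch gives x* = 9.
TR = 103·9 = 927. TC = 710 + 279 = 989. Profit = 927 − 989 = -¥62.
By producing, the firm covers all variable cost plus ¥648 of fixed cost; shutting down would lose the full ¥710.

Profit = -¥62 at x = 9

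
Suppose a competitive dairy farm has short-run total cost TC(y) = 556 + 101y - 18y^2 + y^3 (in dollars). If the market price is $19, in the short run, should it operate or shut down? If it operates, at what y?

Variable cost is VC = 101y - 18y^2 + y^3, so AVC = VC/y = 101 - 18y + y^2 and MC = dTC/dy = 101 - 36y + 3y^2.
AVC is minimized where dAVC/dy = -18 + 2y = 0, at y = 9; min AVC = 101 - 18·9 + 9^2 = $20.
P = $19 lies below min AVC = $20; no output level covers variable cost.
Best response: produce nothing and absorb the $556 fixed cost.

Shut down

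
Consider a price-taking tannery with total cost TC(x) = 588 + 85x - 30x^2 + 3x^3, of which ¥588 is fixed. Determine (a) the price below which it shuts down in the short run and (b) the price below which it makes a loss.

Shutdown price = min AVC. AVC = 85 - 30x + 3x^2, with vertex at x = 5 and minimum ¥10.
ATC = 588/x + 85 - 30x + 3x^2. Setting dATC/dx = −588/x^2 − 30 + 6x = 0 gives x = 7 (since 6·7^3 − 30·7^2 = 588).
min ATC = 588/7 + 85 − 30·7 + 3·7^2 = ¥106. That is the break-even price.
Between these two prices the firm operates at a loss; above ¥106 it earns a profit.

Shutdown price = ¥10; break-even price = ¥106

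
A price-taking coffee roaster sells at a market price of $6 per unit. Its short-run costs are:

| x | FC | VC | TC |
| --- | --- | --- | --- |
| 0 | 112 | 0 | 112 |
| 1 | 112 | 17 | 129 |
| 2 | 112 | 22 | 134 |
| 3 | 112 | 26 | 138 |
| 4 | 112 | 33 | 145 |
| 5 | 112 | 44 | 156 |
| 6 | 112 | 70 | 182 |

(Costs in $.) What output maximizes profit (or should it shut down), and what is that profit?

Profit at each row (π = 6x − TC): x=0: -112; x=1: -123; x=2: -122; x=3: -120; x=4: -121; x=5: -126; x=6: -146.
Profit is highest at x = 0. Equivalently, the lowest AVC in the table is 33/4 ≈ $8.25 at x = 4, and P = $6 falls below it — price never covers variable cost, so the firm shuts down and loses only its fixed cost.

x = 0 (shut down); profit = -$112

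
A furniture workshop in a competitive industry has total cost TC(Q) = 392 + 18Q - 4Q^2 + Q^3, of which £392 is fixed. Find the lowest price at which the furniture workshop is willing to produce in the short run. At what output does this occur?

£14 per unit, at Q = 2

Short-run supply begins at min AVC. From VC = 18Q - 4Q^2 + Q^3, AVC = 18 - 4Q + Q^2.
At the minimum of AVC, MC = AVC. MC = 18 - 8Q + 3Q^2; setting MC = AVC gives 2Q^2 - 4Q = 0, so Q = 2. min AVC = 14.
For P < £14 the firm produces nothing.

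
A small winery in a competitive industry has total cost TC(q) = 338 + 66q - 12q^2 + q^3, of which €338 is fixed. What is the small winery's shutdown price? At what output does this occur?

The shutdown price is the minimum of AVC. VC = 66q - 12q^2 + q^3, so AVC = 66 - 12q + q^2.
dAVC/dq = -12 + 2q = 0 gives q = 6. min AVC = 66 - 12·6 + 6^2 = 30.
For P < €30 the firm produces nothing.

€30 per unit, at q = 6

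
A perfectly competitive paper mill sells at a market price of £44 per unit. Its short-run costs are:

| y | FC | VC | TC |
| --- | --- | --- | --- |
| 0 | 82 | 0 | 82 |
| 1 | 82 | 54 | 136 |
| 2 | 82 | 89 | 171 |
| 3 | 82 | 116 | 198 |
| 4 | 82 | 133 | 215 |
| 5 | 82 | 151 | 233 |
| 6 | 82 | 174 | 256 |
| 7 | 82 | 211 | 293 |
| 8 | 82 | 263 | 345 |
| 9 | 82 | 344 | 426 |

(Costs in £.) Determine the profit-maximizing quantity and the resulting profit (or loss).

y = 7; profit = £15

Profit at each row (π = 44y − TC): y=0: -82; y=1: -92; y=2: -83; y=3: -66; y=4: -39; y=5: -13; y=6: 8; y=7: 15; y=8: 7; y=9: -30.
Profit is maximized at y = 7. AVC there is 211/7 = £30.14 ≤ P, so producing beats shutting down (which would give -£82).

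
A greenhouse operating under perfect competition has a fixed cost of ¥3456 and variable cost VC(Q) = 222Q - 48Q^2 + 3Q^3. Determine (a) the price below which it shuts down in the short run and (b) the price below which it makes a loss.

Shutdown price = ¥30; break-even price = ¥366

AVC = 222 - 48Q + 3Q^2; minimized at Q = 8, giving min AVC = ¥30. That is the shutdown price.
ATC = 3456/Q + 222 - 48Q + 3Q^2. Setting dATC/dQ = −3456/Q^2 − 48 + 6Q = 0 gives Q = 12 (since 6·12^3 − 48·12^2 = 3456).
min ATC = 3456/12 + 222 − 48·12 + 3·12^2 = ¥366. That is the break-even price.
Between these two prices the firm operates at a loss; above ¥366 it earns a profit.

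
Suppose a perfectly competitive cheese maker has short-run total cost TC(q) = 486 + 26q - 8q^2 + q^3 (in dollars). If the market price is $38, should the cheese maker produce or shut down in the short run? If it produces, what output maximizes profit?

Produce at q = 6

Variable cost is VC = 26q - 8q^2 + q^3, so AVC = VC/q = 26 - 8q + q^2 and MC = dTC/dq = 26 - 16q + 3q^2.
AVC is minimized where dAVC/dq = -8 + 2q = 0, at q = 4; min AVC = 26 - 8·4 + 4^2 = $10.
Since P = $38 ≥ min AVC = $10, price covers variable cost and the firm should produce.
Set P = MC: 38 = 26 - 16q + 3q^2 → -12 - 16q + 3q^2 = 0. The roots are q = -2/3 and q = 6; the profit-maximizing output is on the rising part of MC, so q* = 6.
Check: AVC at q = 6 is $14 ≤ P, so revenue covers variable cost.
Profit = P·q − TC = 38·6 − 570 = -$342, a loss, but smaller than the $486 fixed cost the firm would lose by shutting down.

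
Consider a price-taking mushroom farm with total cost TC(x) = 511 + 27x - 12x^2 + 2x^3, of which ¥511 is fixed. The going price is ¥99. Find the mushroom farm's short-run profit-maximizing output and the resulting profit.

AVC = 27 - 12x + 2x^2; min AVC = ¥9 at x = 3. Since P = ¥99 ≥ min AVC, the firm produces.
With MC = 27 - 24x + 6x^2, P = MC on the upward-sloping part at x* = 6.
TR = 99·6 = 594. TC = 511 + 162 = 673. Profit = 594 − 673 = -¥79.
That loss of ¥79 beats the ¥511 the firm would lose by shutting down; producing recovers ¥432 of fixed cost.

Profit = -¥79 at x = 6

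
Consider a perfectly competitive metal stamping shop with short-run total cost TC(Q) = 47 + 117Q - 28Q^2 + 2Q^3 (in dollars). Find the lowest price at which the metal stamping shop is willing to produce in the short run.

The shutdown price is the minimum of AVC. VC = 117Q - 28Q^2 + 2Q^3, so AVC = 117 - 28Q + 2Q^2.
At the minimum of AVC, MC = AVC. MC = 117 - 56Q + 6Q^2; setting MC = AVC gives 4Q^2 - 28Q = 0, so Q = 7. min AVC = 19.
The firm shuts down for any P below $19.

$19 per unit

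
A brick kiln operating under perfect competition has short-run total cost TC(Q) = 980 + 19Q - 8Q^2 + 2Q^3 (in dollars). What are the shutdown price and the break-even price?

Shutdown price = $11; break-even price = $201

Shutdown price = min AVC. AVC = 19 - 8Q + 2Q^2, with vertex at Q = 2 and minimum $11.
ATC = 980/Q + 19 - 8Q + 2Q^2. Setting dATC/dQ = −980/Q^2 − 8 + 4Q = 0 gives Q = 7 (since 4·7^3 − 8·7^2 = 980).
min ATC = 980/7 + 19 − 8·7 + 2·7^2 = $201. That is the break-even price.
Between these two prices the firm operates at a loss; above $201 it earns a profit.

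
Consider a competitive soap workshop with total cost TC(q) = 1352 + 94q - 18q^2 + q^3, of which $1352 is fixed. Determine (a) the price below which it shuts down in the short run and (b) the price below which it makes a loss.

Shutdown price = $13; break-even price = $133

AVC = 94 - 18q + q^2; minimized at q = 9, giving min AVC = $13. That is the shutdown price.
ATC = 1352/q + 94 - 18q + q^2. Setting dATC/dq = −1352/q^2 − 18 + 2q = 0 gives q = 13 (since 2·13^3 − 18·13^2 = 1352).
min ATC = 1352/13 + 94 − 18·13 + 13^2 = $133. That is the break-even price.
For $13 ≤ P < $133 the firm produces at a loss; below $13 it shuts down.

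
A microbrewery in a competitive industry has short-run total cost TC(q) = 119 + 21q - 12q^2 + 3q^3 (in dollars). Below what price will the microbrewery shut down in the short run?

$9 per unit

The shutdown price is the minimum of AVC. VC = 21q - 12q^2 + 3q^3, so AVC = 21 - 12q + 3q^2.
dAVC/dq = -12 + 6q = 0 gives q = 2. min AVC = 21 - 12·2 + 3·2^2 = 9.
So the shutdown price is $9.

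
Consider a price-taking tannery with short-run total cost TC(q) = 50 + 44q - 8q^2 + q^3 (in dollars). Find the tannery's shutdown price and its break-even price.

Shutdown price = $28; break-even price = $39

Shutdown price = min AVC. AVC = 44 - 8q + q^2, with vertex at q = 4 and minimum $28.
ATC = 50/q + 44 - 8q + q^2. Setting dATC/dq = −50/q^2 − 8 + 2q = 0 gives q = 5 (since 2·5^3 − 8·5^2 = 50).
min ATC = 50/5 + 44 − 8·5 + 5^2 = $39. That is the break-even price.
For $28 ≤ P < $39 the firm produces at a loss; below $28 it shuts down.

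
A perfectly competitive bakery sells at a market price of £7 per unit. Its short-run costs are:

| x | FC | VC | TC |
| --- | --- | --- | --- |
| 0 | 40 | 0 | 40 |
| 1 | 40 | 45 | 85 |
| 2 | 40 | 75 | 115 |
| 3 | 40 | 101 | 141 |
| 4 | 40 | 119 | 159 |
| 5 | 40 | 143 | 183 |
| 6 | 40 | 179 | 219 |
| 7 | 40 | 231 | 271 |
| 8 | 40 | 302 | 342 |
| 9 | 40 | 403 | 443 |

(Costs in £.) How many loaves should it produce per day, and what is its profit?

x = 0 (shut down); profit = -£40

Profit at each row (π = 7x − TC): x=0: -40; x=1: -78; x=2: -101; x=3: -120; x=4: -131; x=5: -148; x=6: -177; x=7: -222; x=8: -286; x=9: -380.
Profit is highest at x = 0. Equivalently, the lowest AVC in the table is 143/5 ≈ £28.60 at x = 5, and P = £7 falls below it — price never covers variable cost, so the firm shuts down and loses only its fixed cost.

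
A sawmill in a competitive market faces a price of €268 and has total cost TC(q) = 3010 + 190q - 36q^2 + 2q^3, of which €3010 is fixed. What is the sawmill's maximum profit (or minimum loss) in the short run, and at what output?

AVC = 190 - 36q + 2q^2 has its minimum €28 at q = 9; price €268 clears that bar, so the firm operates.
With MC = 190 - 72q + 6q^2, P = MC on the upward-sloping part at q* = 13.
TR = 268·13 = 3484. TC = 3010 + 780 = 3790. Profit = 3484 − 3790 = -€306.
That loss of €306 beats the €3010 the firm would lose by shutting down; producing recovers €2704 of fixed cost.

Profit = -€306 at q = 13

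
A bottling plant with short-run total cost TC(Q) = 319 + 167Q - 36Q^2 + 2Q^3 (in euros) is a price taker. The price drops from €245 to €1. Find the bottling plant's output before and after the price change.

Output falls from 13 to 0 (the firm shuts down)

AVC = 167 - 36Q + 2Q^2, minimized at Q = 9 where min AVC = €5. MC = 167 - 72Q + 6Q^2.
At P = €245 ≥ min AVC, set P = MC on the rising branch: Q = 13.
At P = €1 < min AVC = €5, price no longer covers variable cost at any output, so the firm shuts down: Q = 0.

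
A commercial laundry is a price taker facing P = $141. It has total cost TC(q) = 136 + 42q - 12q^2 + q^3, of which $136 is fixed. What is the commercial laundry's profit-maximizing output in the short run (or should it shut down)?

Produce at q = 11

Variable cost is VC = 42q - 12q^2 + q^3, so AVC = VC/q = 42 - 12q + q^2 and MC = dTC/dq = 42 - 24q + 3q^2.
AVC hits its minimum where MC = AVC, at q = 6, giving min AVC = 42 - 12·6 + 6^2 = $6.
P = $141 exceeds min AVC = $6, so the firm stays open.
P = MC gives -99 - 24q + 3q^2 = 0, with roots -3 and 11. Take the larger (rising MC): q* = 11.
Check: AVC at q = 11 is $31 ≤ P, so revenue covers variable cost.
Profit = P·q − TC = 141·11 − 477 = $1074.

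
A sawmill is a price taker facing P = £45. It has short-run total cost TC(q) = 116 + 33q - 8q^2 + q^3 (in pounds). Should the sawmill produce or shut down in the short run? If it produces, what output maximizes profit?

From TC, MC = TC'(q) = 33 - 16q + 3q^2 and AVC = VC/q = 33 - 8q + q^2.
AVC is minimized where dAVC/dq = -8 + 2q = 0, at q = 4; min AVC = 33 - 8·4 + 4^2 = £17.
P = £45 exceeds min AVC = £17, so the firm stays open.
P = MC gives -12 - 16q + 3q^2 = 0, with roots -2/3 and 6. Take the larger (rising MC): q* = 6.
Check: AVC at q = 6 is £21 ≤ P, so revenue covers variable cost.
Profit = P·q − TC = 45·6 − 242 = £28.

Produce at q = 6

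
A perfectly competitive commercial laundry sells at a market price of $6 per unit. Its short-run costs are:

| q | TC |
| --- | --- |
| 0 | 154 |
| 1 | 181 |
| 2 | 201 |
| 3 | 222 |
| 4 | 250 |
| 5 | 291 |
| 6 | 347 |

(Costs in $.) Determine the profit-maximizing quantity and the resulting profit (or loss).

Tabulate TR − TC: q=0: -154; q=1: -175; q=2: -189; q=3: -204; q=4: -226; q=5: -261; q=6: -311.
Profit is highest at q = 0. Equivalently, the lowest AVC in the table is 68/3 ≈ $22.67 at q = 3, and P = $6 falls below it — price never covers variable cost, so the firm shuts down and loses only its fixed cost.

q = 0 (shut down); profit = -$154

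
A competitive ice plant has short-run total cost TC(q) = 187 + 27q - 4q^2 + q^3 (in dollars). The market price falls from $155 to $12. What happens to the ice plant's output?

MC = 27 - 8q + 3q^2; the shutdown threshold is min AVC = $23 (at q = 2).
At P = $155 ≥ min AVC, set P = MC on the rising branch: q = 8.
At P = $12 < min AVC = $23, price no longer covers variable cost at any output, so the firm shuts down: q = 0.

Output falls from 8 to 0 (the firm shuts down)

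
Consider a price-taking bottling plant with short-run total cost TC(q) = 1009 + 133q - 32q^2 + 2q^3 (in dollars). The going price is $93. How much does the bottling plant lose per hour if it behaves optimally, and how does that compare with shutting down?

AVC = 133 - 32q + 2q^2 has its minimum $5 at q = 8; price $93 clears that bar, so the firm operates.
With MC = 133 - 64q + 6q^2, P = MC on the upward-sloping part at q* = 10.
TR = 93·10 = 930. TC = 1009 + 130 = 1139. Profit = 930 − 1139 = -$209.
By producing, the firm covers all variable cost plus $800 of fixed cost; shutting down would lose the full $1009.

Profit = -$209 at q = 10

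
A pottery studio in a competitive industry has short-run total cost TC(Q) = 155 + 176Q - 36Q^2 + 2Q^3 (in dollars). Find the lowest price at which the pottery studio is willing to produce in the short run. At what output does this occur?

The firm shuts down when price falls below the minimum of average variable cost. AVC = VC/Q = 176 - 36Q + 2Q^2.
dAVC/dQ = -36 + 4Q = 0 gives Q = 9. min AVC = 176 - 36·9 + 2·9^2 = 14.
So the shutdown price is $14.

$14 per unit, at Q = 9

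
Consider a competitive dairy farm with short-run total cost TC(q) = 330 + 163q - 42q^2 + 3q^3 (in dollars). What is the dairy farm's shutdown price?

$16 per unit

Short-run supply begins at min AVC. From VC = 163q - 42q^2 + 3q^3, AVC = 163 - 42q + 3q^2.
dAVC/dq = -42 + 6q = 0 gives q = 7. min AVC = 163 - 42·7 + 3·7^2 = 16.
So the shutdown price is $16.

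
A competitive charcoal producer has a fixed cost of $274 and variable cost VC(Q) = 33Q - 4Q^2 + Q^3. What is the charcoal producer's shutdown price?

$29 per unit

The shutdown price is the minimum of AVC. VC = 33Q - 4Q^2 + Q^3, so AVC = 33 - 4Q + Q^2.
dAVC/dQ = -4 + 2Q = 0 gives Q = 2. min AVC = 33 - 4·2 + 2^2 = 29.
For P < $29 the firm produces nothing.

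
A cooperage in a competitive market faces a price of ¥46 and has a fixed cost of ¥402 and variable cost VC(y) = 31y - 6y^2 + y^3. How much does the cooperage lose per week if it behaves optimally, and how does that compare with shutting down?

Profit = -¥302 at y = 5

AVC = 31 - 6y + y^2; min AVC = ¥22 at y = 3. Since P = ¥46 ≥ min AVC, the firm produces.
With MC = 31 - 12y + 3y^2, P = MC on the upward-sloping part at y* = 5.
TR = 46·5 = 230. TC = 402 + 130 = 532. Profit = 230 − 532 = -¥302.
By producing, the firm covers all variable cost plus ¥100 of fixed cost; shutting down would lose the full ¥402.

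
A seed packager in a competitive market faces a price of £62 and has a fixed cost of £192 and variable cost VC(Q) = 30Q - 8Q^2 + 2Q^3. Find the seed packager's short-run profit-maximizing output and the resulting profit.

AVC = 30 - 8Q + 2Q^2; min AVC = £22 at Q = 2. Since P = £62 ≥ min AVC, the firm produces.
With MC = 30 - 16Q + 6Q^2, P = MC on the upward-sloping part at Q* = 4.
TR = 62·4 = 248. TC = 192 + 120 = 312. Profit = 248 − 312 = -£64.
By producing, the firm covers all variable cost plus £128 of fixed cost; shutting down would lose the full £192.

Profit = -£64 at Q = 4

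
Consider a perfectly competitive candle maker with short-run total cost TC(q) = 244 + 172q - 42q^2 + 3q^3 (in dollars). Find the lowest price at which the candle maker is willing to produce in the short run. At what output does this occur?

The firm shuts down when price falls below the minimum of average variable cost. AVC = VC/q = 172 - 42q + 3q^2.
At the minimum of AVC, MC = AVC. MC = 172 - 84q + 9q^2; setting MC = AVC gives 6q^2 - 42q = 0, so q = 7. min AVC = 25.
For P < $25 the firm produces nothing.

$25 per unit, at q = 7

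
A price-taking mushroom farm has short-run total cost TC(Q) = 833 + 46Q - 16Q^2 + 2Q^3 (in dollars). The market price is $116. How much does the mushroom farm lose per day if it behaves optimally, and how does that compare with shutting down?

Profit = -$245 at Q = 7

AVC = 46 - 16Q + 2Q^2; min AVC = $14 at Q = 4. Since P = $116 ≥ min AVC, the firm produces.
With MC = 46 - 32Q + 6Q^2, P = MC on the upward-sloping part at Q* = 7.
TR = 116·7 = 812. TC = 833 + 224 = 1057. Profit = 812 − 1057 = -$245.
That loss of $245 beats the $833 the firm would lose by shutting down; producing recovers $588 of fixed cost.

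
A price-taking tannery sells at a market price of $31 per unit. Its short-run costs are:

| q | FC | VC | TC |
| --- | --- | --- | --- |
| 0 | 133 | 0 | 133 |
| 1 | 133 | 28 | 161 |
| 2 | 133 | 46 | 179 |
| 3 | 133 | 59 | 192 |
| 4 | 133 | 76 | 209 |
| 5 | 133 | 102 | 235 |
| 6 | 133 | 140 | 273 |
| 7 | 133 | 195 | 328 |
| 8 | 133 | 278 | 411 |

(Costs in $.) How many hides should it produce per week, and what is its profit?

q = 5; profit = -$80

Profit at each row (π = 31q − TC): q=0: -133; q=1: -130; q=2: -117; q=3: -99; q=4: -85; q=5: -80; q=6: -87; q=7: -111; q=8: -163.
Profit is maximized at q = 5. AVC there is 102/5 = $20.40 ≤ P, so producing beats shutting down (which would give -$133).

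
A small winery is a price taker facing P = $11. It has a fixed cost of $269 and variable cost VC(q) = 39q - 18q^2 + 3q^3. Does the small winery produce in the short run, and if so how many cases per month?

Shut down

From TC, MC = TC'(q) = 39 - 36q + 9q^2 and AVC = VC/q = 39 - 18q + 3q^2.
The AVC parabola has its vertex at q = 18/6 = 3, where AVC = 39 - 18·3 + 3·3^2 = $12.
Since P = $11 < min AVC = $12, price fails to cover variable cost at any output.
Shutting down limits the loss to fixed cost, $269.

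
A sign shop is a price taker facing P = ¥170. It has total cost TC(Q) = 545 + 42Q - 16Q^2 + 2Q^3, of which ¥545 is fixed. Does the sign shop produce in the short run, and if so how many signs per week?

Produce at Q = 8

Strip out fixed cost: VC = 42Q - 16Q^2 + 2Q^3. Then AVC = 42 - 16Q + 2Q^2 and MC = 42 - 32Q + 6Q^2.
The AVC parabola has its vertex at Q = 16/4 = 4, where AVC = 42 - 16·4 + 2·4^2 = ¥10.
P = ¥170 exceeds min AVC = ¥10, so the firm stays open.
Set P = MC: 170 = 42 - 32Q + 6Q^2 → -128 - 32Q + 6Q^2 = 0. The roots are Q = -8/3 and Q = 8; the profit-maximizing output is on the rising part of MC, so Q* = 8.
Check: AVC at Q = 8 is ¥42 ≤ P, so revenue covers variable cost.
Profit = P·Q − TC = 170·8 − 881 = ¥479.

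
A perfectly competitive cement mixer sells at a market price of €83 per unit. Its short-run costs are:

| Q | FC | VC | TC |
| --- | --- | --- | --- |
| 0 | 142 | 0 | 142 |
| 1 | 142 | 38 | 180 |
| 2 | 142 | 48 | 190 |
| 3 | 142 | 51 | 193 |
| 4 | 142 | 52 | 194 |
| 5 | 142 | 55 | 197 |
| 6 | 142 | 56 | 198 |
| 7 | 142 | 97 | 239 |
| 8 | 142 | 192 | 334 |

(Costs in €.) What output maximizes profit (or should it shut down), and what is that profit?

Q = 7; profit = €342

Profit at each row (π = 83Q − TC): Q=0: -142; Q=1: -97; Q=2: -24; Q=3: 56; Q=4: 138; Q=5: 218; Q=6: 300; Q=7: 342; Q=8: 330.
Profit is maximized at Q = 7. AVC there is 97/7 = €13.86 ≤ P, so producing beats shutting down (which would give -€142).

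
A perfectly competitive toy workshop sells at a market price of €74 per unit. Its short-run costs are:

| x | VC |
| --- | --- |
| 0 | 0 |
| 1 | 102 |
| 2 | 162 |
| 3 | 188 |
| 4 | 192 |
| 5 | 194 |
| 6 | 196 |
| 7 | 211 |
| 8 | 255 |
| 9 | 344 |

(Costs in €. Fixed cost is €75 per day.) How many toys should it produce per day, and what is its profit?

Tabulate TR − TC: x=0: -75; x=1: -103; x=2: -89; x=3: -41; x=4: 29; x=5: 101; x=6: 173; x=7: 232; x=8: 262; x=9: 247.
Profit is maximized at x = 8. AVC there is 255/8 = €31.88 ≤ P, so producing beats shutting down (which would give -€75).

x = 8; profit = €262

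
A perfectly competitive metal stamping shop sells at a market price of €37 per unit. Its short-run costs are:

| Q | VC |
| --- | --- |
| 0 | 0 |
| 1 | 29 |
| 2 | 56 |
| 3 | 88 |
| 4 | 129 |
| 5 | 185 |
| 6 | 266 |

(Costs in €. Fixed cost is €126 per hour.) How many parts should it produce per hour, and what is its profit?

Profit at each row (π = 37Q − TC): Q=0: -126; Q=1: -118; Q=2: -108; Q=3: -103; Q=4: -107; Q=5: -126; Q=6: -170.
Profit is maximized at Q = 3. AVC there is 88/3 = €29.33 ≤ P, so producing beats shutting down (which would give -€126).

Q = 3; profit = -€103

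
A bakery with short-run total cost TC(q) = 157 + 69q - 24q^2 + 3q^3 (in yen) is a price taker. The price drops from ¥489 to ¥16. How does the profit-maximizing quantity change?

AVC = 69 - 24q + 3q^2, minimized at q = 4 where min AVC = ¥21. MC = 69 - 48q + 9q^2.
At P = ¥489 ≥ min AVC, set P = MC on the rising branch: q = 10.
At P = ¥16 < min AVC = ¥21, price no longer covers variable cost at any output, so the firm shuts down: q = 0.

Output falls from 10 to 0 (the firm shuts down)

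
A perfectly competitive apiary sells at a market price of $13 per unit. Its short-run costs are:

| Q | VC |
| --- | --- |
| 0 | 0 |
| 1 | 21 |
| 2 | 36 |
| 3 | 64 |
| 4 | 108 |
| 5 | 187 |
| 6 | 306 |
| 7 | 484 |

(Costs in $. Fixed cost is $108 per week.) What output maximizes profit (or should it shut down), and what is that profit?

Profit at each row (π = 13Q − TC): Q=0: -108; Q=1: -116; Q=2: -118; Q=3: -133; Q=4: -164; Q=5: -230; Q=6: -336; Q=7: -501.
Profit is highest at Q = 0. Equivalently, the lowest AVC in the table is 36/2 ≈ $18 at Q = 2, and P = $13 falls below it — price never covers variable cost, so the firm shuts down and loses only its fixed cost.

Q = 0 (shut down); profit = -$108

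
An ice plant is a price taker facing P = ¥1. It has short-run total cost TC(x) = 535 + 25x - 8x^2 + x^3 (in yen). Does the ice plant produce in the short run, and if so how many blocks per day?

Strip out fixed cost: VC = 25x - 8x^2 + x^3. Then AVC = 25 - 8x + x^2 and MC = 25 - 16x + 3x^2.
The AVC parabola has its vertex at x = 8/2 = 4, where AVC = 25 - 8·4 + 4^2 = ¥9.
Since P = ¥1 < min AVC = ¥9, price fails to cover variable cost at any output.
Best response: produce nothing and absorb the ¥535 fixed cost.

Shut down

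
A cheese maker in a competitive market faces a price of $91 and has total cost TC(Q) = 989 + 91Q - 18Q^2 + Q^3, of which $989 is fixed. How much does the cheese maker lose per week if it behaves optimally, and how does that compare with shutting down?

Profit = -$125 at Q = 12

AVC = 91 - 18Q + Q^2 has its minimum $10 at Q = 9; price $91 clears that bar, so the firm operates.
MC = 91 - 36Q + 3Q^2. Setting P = MC and taking the root on the rising branch gives Q* = 12.
TR = 91·12 = 1092. TC = 989 + 228 = 1217. Profit = 1092 − 1217 = -$125.
By producing, the firm covers all variable cost plus $864 of fixed cost; shutting down would lose the full $989.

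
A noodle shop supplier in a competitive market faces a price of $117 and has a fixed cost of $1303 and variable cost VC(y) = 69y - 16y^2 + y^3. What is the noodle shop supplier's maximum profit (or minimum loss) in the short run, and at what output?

Profit = -$151 at y = 12

AVC = 69 - 16y + y^2; min AVC = $5 at y = 8. Since P = $117 ≥ min AVC, the firm produces.
With MC = 69 - 32y + 3y^2, P = MC on the upward-sloping part at y* = 12.
TR = 117·12 = 1404. TC = 1303 + 252 = 1555. Profit = 1404 − 1555 = -$151.
By producing, the firm covers all variable cost plus $1152 of fixed cost; shutting down would lose the full $1303.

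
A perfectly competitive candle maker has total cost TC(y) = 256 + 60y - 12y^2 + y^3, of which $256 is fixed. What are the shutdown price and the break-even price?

AVC = 60 - 12y + y^2; minimized at y = 6, giving min AVC = $24. That is the shutdown price.
ATC = 256/y + 60 - 12y + y^2. Setting dATC/dy = −256/y^2 − 12 + 2y = 0 gives y = 8 (since 2·8^3 − 12·8^2 = 256).
min ATC = 256/8 + 60 − 12·8 + 8^2 = $60. That is the break-even price.
Between these two prices the firm operates at a loss; above $60 it earns a profit.

Shutdown price = $24; break-even price = $60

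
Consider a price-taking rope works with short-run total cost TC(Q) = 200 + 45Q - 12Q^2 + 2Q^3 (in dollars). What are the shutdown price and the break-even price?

Shutdown price = $27; break-even price = $75

AVC = 45 - 12Q + 2Q^2; minimized at Q = 3, giving min AVC = $27. That is the shutdown price.
ATC = 200/Q + 45 - 12Q + 2Q^2. Setting dATC/dQ = −200/Q^2 − 12 + 4Q = 0 gives Q = 5 (since 4·5^3 − 12·5^2 = 200).
min ATC = 200/5 + 45 − 12·5 + 2·5^2 = $75. That is the break-even price.
For $27 ≤ P < $75 the firm produces at a loss; below $27 it shuts down.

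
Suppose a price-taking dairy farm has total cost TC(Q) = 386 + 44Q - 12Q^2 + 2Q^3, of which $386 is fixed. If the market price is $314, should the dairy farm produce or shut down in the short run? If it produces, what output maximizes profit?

Produce at Q = 9

From TC, MC = TC'(Q) = 44 - 24Q + 6Q^2 and AVC = VC/Q = 44 - 12Q + 2Q^2.
AVC hits its minimum where MC = AVC, at Q = 3, giving min AVC = 44 - 12·3 + 2·3^2 = $26.
P = $314 exceeds min AVC = $26, so the firm stays open.
P = MC gives -270 - 24Q + 6Q^2 = 0, with roots -5 and 9. Take the larger (rising MC): Q* = 9.
Check: AVC at Q = 9 is $98 ≤ P, so revenue covers variable cost.
Profit = P·Q − TC = 314·9 − 1268 = $1558.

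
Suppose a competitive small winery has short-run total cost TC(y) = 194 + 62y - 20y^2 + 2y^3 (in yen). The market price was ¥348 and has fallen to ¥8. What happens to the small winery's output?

AVC = 62 - 20y + 2y^2, minimized at y = 5 where min AVC = ¥12. MC = 62 - 40y + 6y^2.
At P = ¥348 ≥ min AVC, set P = MC on the rising branch: y = 11.
At P = ¥8 < min AVC = ¥12, price no longer covers variable cost at any output, so the firm shuts down: y = 0.

Output falls from 11 to 0 (the firm shuts down)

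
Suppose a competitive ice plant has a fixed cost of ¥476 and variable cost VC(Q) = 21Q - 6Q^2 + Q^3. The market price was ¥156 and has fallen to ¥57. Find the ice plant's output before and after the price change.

Output falls from 9 to 6

MC = 21 - 12Q + 3Q^2; the shutdown threshold is min AVC = ¥12 (at Q = 3).
With P = ¥156 above the shutdown price, P = MC gives Q = 9.
At P = ¥57 ≥ min AVC, set P = MC: Q = 6. The firm stays open but cuts output.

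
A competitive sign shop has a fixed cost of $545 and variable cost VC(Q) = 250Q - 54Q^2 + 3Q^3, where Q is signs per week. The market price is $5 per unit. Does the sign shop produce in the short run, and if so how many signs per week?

Variable cost is VC = 250Q - 54Q^2 + 3Q^3, so AVC = VC/Q = 250 - 54Q + 3Q^2 and MC = dTC/dQ = 250 - 108Q + 9Q^2.
AVC is minimized where dAVC/dQ = -54 + 6Q = 0, at Q = 9; min AVC = 250 - 54·9 + 3·9^2 = $7.
With P < min AVC ($5 < $7), every unit sold adds to the loss.
Shutting down limits the loss to fixed cost, $545.

Shut down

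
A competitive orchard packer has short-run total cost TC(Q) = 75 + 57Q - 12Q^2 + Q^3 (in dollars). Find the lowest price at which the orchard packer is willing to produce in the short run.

The shutdown price is the minimum of AVC. VC = 57Q - 12Q^2 + Q^3, so AVC = 57 - 12Q + Q^2.
dAVC/dQ = -12 + 2Q = 0 gives Q = 6. min AVC = 57 - 12·6 + 6^2 = 21.
The firm shuts down for any P below $21.

$21 per unit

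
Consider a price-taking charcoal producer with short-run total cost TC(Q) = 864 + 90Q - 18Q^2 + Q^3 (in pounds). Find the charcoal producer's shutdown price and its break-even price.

Shutdown price = £9; break-even price = £90

AVC = 90 - 18Q + Q^2; minimized at Q = 9, giving min AVC = £9. That is the shutdown price.
ATC = 864/Q + 90 - 18Q + Q^2. Setting dATC/dQ = −864/Q^2 − 18 + 2Q = 0 gives Q = 12 (since 2·12^3 − 18·12^2 = 864).
min ATC = 864/12 + 90 − 18·12 + 12^2 = £90. That is the break-even price.
For £9 ≤ P < £90 the firm produces at a loss; below £9 it shuts down.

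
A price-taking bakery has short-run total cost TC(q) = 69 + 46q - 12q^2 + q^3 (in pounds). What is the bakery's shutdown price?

£10 per unit

The firm shuts down when price falls below the minimum of average variable cost. AVC = VC/q = 46 - 12q + q^2.
At the minimum of AVC, MC = AVC. MC = 46 - 24q + 3q^2; setting MC = AVC gives 2q^2 - 12q = 0, so q = 6. min AVC = 10.
So the shutdown price is £10.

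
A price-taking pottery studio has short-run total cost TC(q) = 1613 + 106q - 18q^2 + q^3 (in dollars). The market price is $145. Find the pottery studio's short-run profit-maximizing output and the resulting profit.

Profit = -$261 at q = 13

AVC = 106 - 18q + q^2 has its minimum $25 at q = 9; price $145 clears that bar, so the firm operates.
With MC = 106 - 36q + 3q^2, P = MC on the upward-sloping part at q* = 13.
TR = 145·13 = 1885. TC = 1613 + 533 = 2146. Profit = 1885 − 2146 = -$261.
Shutting down would mean losing the fixed cost of $1613, so operating at a loss of $261 is better by $1352.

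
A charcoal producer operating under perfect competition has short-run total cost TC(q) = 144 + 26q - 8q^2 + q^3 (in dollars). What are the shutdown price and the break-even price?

Shutdown price = $10; break-even price = $38

Shutdown price = min AVC. AVC = 26 - 8q + q^2, with vertex at q = 4 and minimum $10.
ATC = 144/q + 26 - 8q + q^2. Setting dATC/dq = −144/q^2 − 8 + 2q = 0 gives q = 6 (since 2·6^3 − 8·6^2 = 144).
min ATC = 144/6 + 26 − 8·6 + 6^2 = $38. That is the break-even price.
For $10 ≤ P < $38 the firm produces at a loss; below $10 it shuts down.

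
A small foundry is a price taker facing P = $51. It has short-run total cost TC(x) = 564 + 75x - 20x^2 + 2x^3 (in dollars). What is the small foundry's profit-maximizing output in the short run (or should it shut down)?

From TC, MC = TC'(x) = 75 - 40x + 6x^2 and AVC = VC/x = 75 - 20x + 2x^2.
The AVC parabola has its vertex at x = 20/4 = 5, where AVC = 75 - 20·5 + 2·5^2 = $25.
Because $51 ≥ $25, revenue can cover variable cost; the firm operates.
P = MC gives 24 - 40x + 6x^2 = 0, with roots 2/3 and 6. Take the larger (rising MC): x* = 6.
Check: AVC at x = 6 is $27 ≤ P, so revenue covers variable cost.
Profit = P·x − TC = 51·6 − 726 = -$420, a loss, but smaller than the $564 fixed cost the firm would lose by shutting down.

Produce at x = 6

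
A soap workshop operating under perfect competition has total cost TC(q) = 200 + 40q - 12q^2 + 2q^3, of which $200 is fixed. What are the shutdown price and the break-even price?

AVC = 40 - 12q + 2q^2; minimized at q = 3, giving min AVC = $22. That is the shutdown price.
ATC = 200/q + 40 - 12q + 2q^2. Setting dATC/dq = −200/q^2 − 12 + 4q = 0 gives q = 5 (since 4·5^3 − 12·5^2 = 200).
min ATC = 200/5 + 40 − 12·5 + 2·5^2 = $70. That is the break-even price.
Between these two prices the firm operates at a loss; above $70 it earns a profit.

Shutdown price = $22; break-even price = $70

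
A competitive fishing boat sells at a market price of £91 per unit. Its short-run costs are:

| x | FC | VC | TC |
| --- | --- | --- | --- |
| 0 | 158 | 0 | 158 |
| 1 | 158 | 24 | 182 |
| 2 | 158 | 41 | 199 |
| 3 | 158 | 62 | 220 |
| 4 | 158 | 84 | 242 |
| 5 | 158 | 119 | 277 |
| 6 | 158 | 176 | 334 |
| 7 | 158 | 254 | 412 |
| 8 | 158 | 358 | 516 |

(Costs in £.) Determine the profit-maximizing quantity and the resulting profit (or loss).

Profit at each row (π = 91x − TC): x=0: -158; x=1: -91; x=2: -17; x=3: 53; x=4: 122; x=5: 178; x=6: 212; x=7: 225; x=8: 212.
Profit is maximized at x = 7. AVC there is 254/7 = £36.29 ≤ P, so producing beats shutting down (which would give -£158).

x = 7; profit = £225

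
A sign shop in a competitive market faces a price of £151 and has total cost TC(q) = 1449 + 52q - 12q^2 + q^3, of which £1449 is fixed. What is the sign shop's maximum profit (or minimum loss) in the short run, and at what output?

Profit = -£239 at q = 11

AVC = 52 - 12q + q^2; min AVC = £16 at q = 6. Since P = £151 ≥ min AVC, the firm produces.
With MC = 52 - 24q + 3q^2, P = MC on the upward-sloping part at q* = 11.
TR = 151·11 = 1661. TC = 1449 + 451 = 1900. Profit = 1661 − 1900 = -£239.
By producing, the firm covers all variable cost plus £1210 of fixed cost; shutting down would lose the full £1449.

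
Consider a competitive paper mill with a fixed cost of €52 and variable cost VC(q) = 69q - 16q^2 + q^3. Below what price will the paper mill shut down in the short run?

€5 per unit

Short-run supply begins at min AVC. From VC = 69q - 16q^2 + q^3, AVC = 69 - 16q + q^2.
dAVC/dq = -16 + 2q = 0 gives q = 8. min AVC = 69 - 16·8 + 8^2 = 5.
The firm shuts down for any P below €5.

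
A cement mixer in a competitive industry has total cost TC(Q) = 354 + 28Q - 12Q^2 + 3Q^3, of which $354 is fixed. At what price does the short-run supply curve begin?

$16 per unit

Short-run supply begins at min AVC. From VC = 28Q - 12Q^2 + 3Q^3, AVC = 28 - 12Q + 3Q^2.
dAVC/dQ = -12 + 6Q = 0 gives Q = 2. min AVC = 28 - 12·2 + 3·2^2 = 16.
The firm shuts down for any P below $16.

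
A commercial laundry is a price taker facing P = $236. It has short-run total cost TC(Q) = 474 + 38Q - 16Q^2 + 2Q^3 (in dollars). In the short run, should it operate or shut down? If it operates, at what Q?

Produce at Q = 9

Strip out fixed cost: VC = 38Q - 16Q^2 + 2Q^3. Then AVC = 38 - 16Q + 2Q^2 and MC = 38 - 32Q + 6Q^2.
AVC is minimized where dAVC/dQ = -16 + 4Q = 0, at Q = 4; min AVC = 38 - 16·4 + 2·4^2 = $6.
P = $236 exceeds min AVC = $6, so the firm stays open.
P = MC gives -198 - 32Q + 6Q^2 = 0, with roots -11/3 and 9. Take the larger (rising MC): Q* = 9.
Check: AVC at Q = 9 is $56 ≤ P, so revenue covers variable cost.
Profit = P·Q − TC = 236·9 − 978 = $1146.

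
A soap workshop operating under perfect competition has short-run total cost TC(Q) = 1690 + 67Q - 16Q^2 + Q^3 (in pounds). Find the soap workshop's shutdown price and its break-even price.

Shutdown price = min AVC. AVC = 67 - 16Q + Q^2, with vertex at Q = 8 and minimum £3.
ATC = 1690/Q + 67 - 16Q + Q^2. Setting dATC/dQ = −1690/Q^2 − 16 + 2Q = 0 gives Q = 13 (since 2·13^3 − 16·13^2 = 1690).
min ATC = 1690/13 + 67 − 16·13 + 13^2 = £158. That is the break-even price.
Between these two prices the firm operates at a loss; above £158 it earns a profit.

Shutdown price = £3; break-even price = £158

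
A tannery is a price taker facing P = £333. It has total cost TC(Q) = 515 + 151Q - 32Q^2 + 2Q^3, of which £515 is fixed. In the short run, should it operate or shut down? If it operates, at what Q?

Variable cost is VC = 151Q - 32Q^2 + 2Q^3, so AVC = VC/Q = 151 - 32Q + 2Q^2 and MC = dTC/dQ = 151 - 64Q + 6Q^2.
AVC is minimized where dAVC/dQ = -32 + 4Q = 0, at Q = 8; min AVC = 151 - 32·8 + 2·8^2 = £23.
P = £333 exceeds min AVC = £23, so the firm stays open.
P = MC gives -182 - 64Q + 6Q^2 = 0, with roots -7/3 and 13. Take the larger (rising MC): Q* = 13.
Check: AVC at Q = 13 is £73 ≤ P, so revenue covers variable cost.
Profit = P·Q − TC = 333·13 − 1464 = £2865.

Produce at Q = 13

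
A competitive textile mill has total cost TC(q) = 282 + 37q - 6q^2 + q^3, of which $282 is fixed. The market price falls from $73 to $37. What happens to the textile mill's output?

Output falls from 6 to 4

MC = 37 - 12q + 3q^2; the shutdown threshold is min AVC = $28 (at q = 3).
At P = $73 ≥ min AVC, set P = MC on the rising branch: q = 6.
At P = $37 ≥ min AVC, set P = MC: q = 4. The firm stays open but cuts output.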